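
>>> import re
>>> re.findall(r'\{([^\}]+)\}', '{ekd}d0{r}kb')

['ekd', 'r']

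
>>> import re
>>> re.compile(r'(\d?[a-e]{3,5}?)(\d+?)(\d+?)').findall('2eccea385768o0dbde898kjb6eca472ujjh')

[('2eccea', '3', '8'), ('0dbde', '8', '9'), ('6eca', '4', '7')]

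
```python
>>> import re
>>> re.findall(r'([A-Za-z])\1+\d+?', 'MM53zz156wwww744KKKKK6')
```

A backreference is literal: `\1` must see the identical characters the first group matched.
One capturing group, so `findall` returns just the captured substring from each match — 4 in all.

['M', 'z', 'w', 'K']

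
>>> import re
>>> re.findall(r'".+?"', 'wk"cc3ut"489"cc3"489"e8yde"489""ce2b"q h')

['"cc3ut"', '"cc3"', '"e8yde"', '""ce2b"']

With the lazy modifier that quantifier settles for the fewest repetitions that let the rest of the pattern succeed (the atoms after it are unaffected and can still be greedy).
Scanning left to right: at [2:9] → '"cc3ut"'; at [12:17] → '"cc3"'; at [20:27] → '"e8yde"'; at [30:37] → '""ce2b"'.
Since nothing is captured, `findall` lists the 4 matched substrings directly.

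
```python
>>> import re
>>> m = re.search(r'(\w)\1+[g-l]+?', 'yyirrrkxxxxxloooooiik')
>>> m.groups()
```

('y',)

A backreference is literal: `\1` must see the identical characters the first group matched.
`re.search` scans for the first position where the pattern succeeds.
The match spans [0:3] → 'yyi'.
Captured: group 1 = 'y'.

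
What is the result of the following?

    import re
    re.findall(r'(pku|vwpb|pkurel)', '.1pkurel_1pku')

['pku', 'pku']

Alternation isn't longest-match — the leftmost alternative that fits at this position is chosen.
Walking the string: at [2:5] match 'pku', group 1 = 'pku'; at [10:13] match 'pku', group 1 = 'pku'.
`findall` collects group 1 from each match (2 total).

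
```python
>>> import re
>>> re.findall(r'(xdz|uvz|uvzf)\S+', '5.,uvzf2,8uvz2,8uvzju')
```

['uvz']

Alternation tries branches left to right and keeps the first one that lets the overall match succeed at that position.
Matches: at [3:21] match 'uvzf2,8uvz2,8uvzju', group 1 = 'uvz'.
With a single group, `findall` returns only what that group captured — 1 item.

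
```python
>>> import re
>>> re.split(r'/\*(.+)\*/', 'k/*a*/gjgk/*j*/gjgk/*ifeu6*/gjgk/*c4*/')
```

['k', 'a*/gjgk/*j*/gjgk/*ifeu6*/gjgk/*c4', '']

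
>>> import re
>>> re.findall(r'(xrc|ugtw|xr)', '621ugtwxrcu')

The regex engine tests alternatives in the order written; an earlier branch that matches wins even if a later one would match more.
Walking the string: at [3:7] match 'ugtw', group 1 = 'ugtw'; at [7:10] match 'xrc', group 1 = 'xrc'.
With a single group, `findall` returns only what that group captured — 2 items.

['ugtw', 'xrc']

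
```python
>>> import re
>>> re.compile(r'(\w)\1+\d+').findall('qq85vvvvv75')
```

`\1` is not a pattern — it's the concrete string captured by group 1, re-applied verbatim.
Scanning left to right: at [0:4] match 'qq85', group 1 = 'q'; at [4:11] match 'vvvvv75', group 1 = 'v'.
`findall` collects group 1 from each match (2 total).

['q', 'v']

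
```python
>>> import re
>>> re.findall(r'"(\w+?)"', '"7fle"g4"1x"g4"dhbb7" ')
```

['7fle', '1x', 'dhbb7']

Matches: at [0:6] match '"7fle"', group 1 = '7fle'; at [8:12] match '"1x"', group 1 = '1x'; at [14:21] match '"dhbb7"', group 1 = 'dhbb7'.
`findall` collects group 1 from each match (3 total).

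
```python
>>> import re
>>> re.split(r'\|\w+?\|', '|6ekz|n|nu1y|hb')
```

['', 'n', 'hb']

Matches to split on: at [0:6] → '|6ekz|'; at [7:13] → '|nu1y|'.
Each match becomes a cut point; 3 segments remain.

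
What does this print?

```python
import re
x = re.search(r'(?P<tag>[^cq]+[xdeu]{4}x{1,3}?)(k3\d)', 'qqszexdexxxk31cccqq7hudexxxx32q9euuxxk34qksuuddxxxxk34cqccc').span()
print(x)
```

This matches one or more of any character except [cq], then exactly 4 of one of [xdeu], then 1 to 3 of a literal 'x' (lazy) (captured as 'tag'); then the literal 'k3', then a digit (captured).
Unlike `match`, `search` isn't anchored — it looks for the pattern anywhere in the string.
The match spans [2:14] → 'szexdexxxk31'.
Captured: group 1 = 'szexdexxx', group 2 = 'k31'.

(2, 14)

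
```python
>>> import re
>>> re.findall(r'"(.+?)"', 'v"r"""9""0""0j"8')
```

['r', '"9', '0', '0j']

A non-greedy quantifier consumes as few characters as it can — just enough that the remainder of the pattern still matches from where it stops; whatever follows it matches normally.
Scanning left to right: at [1:4] match '"r"', group 1 = 'r'; at [4:8] match '""9"', group 1 = '"9'; at [8:11] match '"0"', group 1 = '0'; at [11:15] match '"0j"', group 1 = '0j'.
With a single group, `findall` returns only what that group captured — 4 items.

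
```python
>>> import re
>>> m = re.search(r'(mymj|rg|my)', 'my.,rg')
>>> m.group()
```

`search` walks the string left to right and returns the first match it finds.
The match spans [0:2] → 'my'.
Captured: group 1 = 'my'.

'my'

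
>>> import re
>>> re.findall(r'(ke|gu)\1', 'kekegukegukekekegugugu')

['ke', 'ke', 'gu']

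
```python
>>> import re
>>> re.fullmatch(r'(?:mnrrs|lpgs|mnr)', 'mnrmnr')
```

`re.fullmatch` requires the pattern to consume the entire string.
Here there's no way to consume every character, so the call returns None.

None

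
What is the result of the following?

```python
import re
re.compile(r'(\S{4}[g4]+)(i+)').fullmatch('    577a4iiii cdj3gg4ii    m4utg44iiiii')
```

This matches exactly 4 of a non-whitespace character, then one or more of one of [g4] (captured); then one or more of a literal 'i' (captured).
For `fullmatch`, every character of the input must be accounted for by the pattern.
Here there's no way to consume every character, so the call returns None.

None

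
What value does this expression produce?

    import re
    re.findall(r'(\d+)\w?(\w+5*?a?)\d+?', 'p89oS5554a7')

[('89', 'S5554a')]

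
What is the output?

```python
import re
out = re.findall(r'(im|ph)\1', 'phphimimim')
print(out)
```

The backreference `\1` re-matches whatever the first group consumed, character for character.
Walking the string: at [0:4] match 'phph', group 1 = 'ph'; at [4:8] match 'imim', group 1 = 'im'.
Because there's exactly one group, `findall` drops the full match and keeps group 1 from each hit.

['ph', 'im']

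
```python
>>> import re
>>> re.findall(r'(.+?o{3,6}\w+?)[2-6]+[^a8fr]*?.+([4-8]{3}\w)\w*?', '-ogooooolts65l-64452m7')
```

[('-ogooooolts', '4452')]

Pattern: one or more of any character (lazy), then 3 to 6 of a literal 'o', then one or more of a word character (lazy) (captured); then one or more of a character in [2-6], then zero or more of any character except [a8fr] (lazy), then one or more of any character; then exactly 3 of a character in [4-8], then a word character (captured); then zero or more of a word character (lazy).
Matches: at [0:20] match '-ogooooolts65l-64452', groups = ('-ogooooolts', '4452').
Multiple groups make `findall` return tuples — one 2-tuple for the one match.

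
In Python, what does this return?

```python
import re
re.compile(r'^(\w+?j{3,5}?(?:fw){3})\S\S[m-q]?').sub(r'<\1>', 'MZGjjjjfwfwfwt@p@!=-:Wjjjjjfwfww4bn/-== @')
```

'<MZGjjjjfwfwfw>@!=-:Wjjjjjfwfww4bn/-== @'

The pattern matches anchored at the start of the string; then one or more of a word character (lazy), then 3 to 5 of the literal 'j' (lazy), then the literal 'fw' repeated 3 times (captured); then a non-whitespace character, then a non-whitespace character, then optionally a character in [m-q].
Matches: at [0:16] → 'MZGjjjjfwfwfwt@p'.
The replacement refers to a captured group, so each match is rewritten using its own captured text.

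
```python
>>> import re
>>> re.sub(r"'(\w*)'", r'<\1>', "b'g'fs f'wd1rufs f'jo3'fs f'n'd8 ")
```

"b<g>fs f'wd1rufs f<jo3>fs f<n>d8 "

Matches: at [1:4] → "'g'"; at [18:23] → "'jo3'"; at [27:30] → "'n'".
Each match is replaced using the text its own group 1 captured.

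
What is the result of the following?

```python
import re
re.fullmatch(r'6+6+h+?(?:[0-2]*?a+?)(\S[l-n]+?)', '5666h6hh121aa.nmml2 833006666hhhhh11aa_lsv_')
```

None

For `fullmatch`, every character of the input must be accounted for by the pattern.
Here there's no way to consume every character, so the call returns None.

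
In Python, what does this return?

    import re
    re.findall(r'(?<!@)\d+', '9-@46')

['9', '6']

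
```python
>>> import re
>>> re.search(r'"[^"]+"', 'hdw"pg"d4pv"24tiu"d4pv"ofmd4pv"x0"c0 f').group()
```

'"pg"'

The match spans [3:7] → '"pg"'.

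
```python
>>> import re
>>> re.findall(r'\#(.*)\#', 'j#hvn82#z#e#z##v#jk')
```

Scanning left to right: at [1:17] match '#hvn82#z#e#z##v#', group 1 = 'hvn82#z#e#z##v'.
Because there's exactly one group, `findall` drops the full match and keeps group 1 from the one hit.

['hvn82#z#e#z##v']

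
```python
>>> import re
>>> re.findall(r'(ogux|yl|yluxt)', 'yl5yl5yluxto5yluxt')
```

['yl', 'yl', 'yl', 'yl']

Branches in `(...|...)` are attempted left-to-right; the first branch that allows the whole pattern to succeed is taken.
With a single group, `findall` returns only what that group captured — 4 items.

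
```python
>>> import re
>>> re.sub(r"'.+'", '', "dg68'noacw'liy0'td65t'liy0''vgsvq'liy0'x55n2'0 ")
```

Matches: at [4:45] → "'noacw'liy0'td65t'liy0''vgsvq'liy0'x55n2'".
Each match is replaced by ''.

'dg680 '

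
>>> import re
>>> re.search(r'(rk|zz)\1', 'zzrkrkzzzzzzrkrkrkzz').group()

The backreference `\1` re-matches whatever the first group consumed, character for character.
Unlike `match`, `search` isn't anchored — it looks for the pattern anywhere in the string.
The match spans [2:6] → 'rkrk'.
Captured: group 1 = 'rk'.

'rkrk'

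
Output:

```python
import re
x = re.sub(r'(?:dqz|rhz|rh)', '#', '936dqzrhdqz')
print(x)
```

936###

Each match is replaced by '#'.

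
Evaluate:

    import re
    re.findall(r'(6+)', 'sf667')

Pattern: one or more of a literal '6' (captured).
Scanning left to right: at [2:4] match '66', group 1 = '66'.
One capturing group, so `findall` returns just the captured substring from the one match — 1 in all.

['66']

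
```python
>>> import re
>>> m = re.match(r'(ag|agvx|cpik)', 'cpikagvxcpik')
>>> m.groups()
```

`re.match` only tries the pattern at the start of the string.
The match spans [0:4] → 'cpik'.
Captured: group 1 = 'cpik'.

('cpik',)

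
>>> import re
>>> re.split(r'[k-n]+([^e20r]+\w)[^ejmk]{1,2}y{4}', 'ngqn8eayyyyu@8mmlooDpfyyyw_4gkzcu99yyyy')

Pattern: one or more of a character in [k-n]; then one or more of any character except [e20r], then a word character (captured); then 1 to 2 of any character except [ejmk], then exactly 4 of the literal 'y'.
Matches to split on: at [0:11] → 'ngqn8eayyyy'; at [14:39] → 'mmlooDpfyyyw_4gkzcu99yyyy'.
`re.split` interleaves the captured-group text with the surrounding fragments.

['', 'gqn8e', 'u@8', 'ooDpfyyyw_4gkzcu9', '']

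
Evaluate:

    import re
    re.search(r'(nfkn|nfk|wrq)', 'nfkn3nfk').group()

Alternation isn't longest-match — the leftmost alternative that fits at this position is chosen.
`re.search` scans for the first position where the pattern succeeds.
The match spans [0:4] → 'nfkn'.
Captured: group 1 = 'nfkn'.

'nfkn'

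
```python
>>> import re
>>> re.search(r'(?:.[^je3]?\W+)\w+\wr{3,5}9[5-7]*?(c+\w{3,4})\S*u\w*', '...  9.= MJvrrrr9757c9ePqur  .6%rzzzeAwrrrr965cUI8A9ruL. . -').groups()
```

This matches any character, then optionally any character except [je3], then one or more of a non-word character (non-capturing group); then one or more of a word character; then a word character; then 3 to 5 of a literal 'r', then a literal '9', then zero or more of a character in [5-7] (lazy); then one or more of a literal 'c', then 3 to 4 of a word character (captured); then zero or more of a non-whitespace character, then a literal 'u', then zero or more of a word character.
`search` walks the string left to right and returns the first match it finds.
The match spans [4:27] → ' 9.= MJvrrrr9757c9ePqur'.
Captured: group 1 = 'c9ePq'.

('c9ePq',)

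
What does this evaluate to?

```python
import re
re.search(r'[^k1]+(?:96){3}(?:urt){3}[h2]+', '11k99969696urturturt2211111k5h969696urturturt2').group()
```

'99969696urturturt22'

The pattern matches one or more of any character except [k1], then the literal '96' repeated 3 times; then the literal 'urt' repeated 3 times, then one or more of one of [h2].
`search` walks the string left to right and returns the first match it finds.
The match spans [3:22] → '99969696urturturt22'.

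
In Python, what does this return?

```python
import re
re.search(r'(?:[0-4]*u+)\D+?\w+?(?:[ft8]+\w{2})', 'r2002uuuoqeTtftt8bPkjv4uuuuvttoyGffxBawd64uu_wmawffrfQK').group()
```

'2002uuuoqeTtftt8bP'

The pattern matches zero or more of a character in [0-4], then one or more of a literal 'u' (non-capturing group); then one or more of a non-digit (lazy), then one or more of a word character (lazy); then one or more of one of [ft8], then exactly 2 of a word character (non-capturing group).
With the lazy modifier that quantifier settles for the fewest repetitions that let the rest of the pattern succeed (the atoms after it are unaffected and can still be greedy).
`search` walks the string left to right and returns the first match it finds.
The match spans [1:19] → '2002uuuoqeTtftt8bP'.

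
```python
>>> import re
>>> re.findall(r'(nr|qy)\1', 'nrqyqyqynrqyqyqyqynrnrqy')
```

['qy', 'qy', 'qy', 'nr']

`\1` is not a pattern — it's the concrete string captured by group 1, re-applied verbatim.
Scanning left to right: at [2:6] match 'qyqy', group 1 = 'qy'; at [10:14] match 'qyqy', group 1 = 'qy'; at [14:18] match 'qyqy', group 1 = 'qy'; at [18:22] match 'nrnr', group 1 = 'nr'.
With a single group, `findall` returns only what that group captured — 4 items.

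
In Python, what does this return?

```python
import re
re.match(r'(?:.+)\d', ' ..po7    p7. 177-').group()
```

' ..po7    p7. 177'

`re.match` only tries the pattern at the start of the string.
The match spans [0:17] → ' ..po7    p7. 177'.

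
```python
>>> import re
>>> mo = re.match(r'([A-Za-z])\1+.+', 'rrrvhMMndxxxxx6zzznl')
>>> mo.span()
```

`\1` is not a pattern — it's the concrete string captured by group 1, re-applied verbatim.
With `match`, the pattern is implicitly anchored at the beginning.
The match spans [0:20] → 'rrrvhMMndxxxxx6zzznl'.
Captured: group 1 = 'r'.

(0, 20)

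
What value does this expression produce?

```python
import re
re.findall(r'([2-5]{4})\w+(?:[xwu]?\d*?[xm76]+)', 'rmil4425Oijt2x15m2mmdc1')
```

['4425']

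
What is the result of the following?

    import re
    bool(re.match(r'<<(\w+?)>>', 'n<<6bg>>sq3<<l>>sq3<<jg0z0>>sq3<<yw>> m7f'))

With `match`, the pattern is implicitly anchored at the beginning.
Here the string doesn't start with a match, so the call returns None, and `bool(None)` is False.

False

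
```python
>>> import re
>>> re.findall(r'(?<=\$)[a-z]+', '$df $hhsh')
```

The `(?=…)`/`(?<=…)` assertion just peeks at neighbouring text; it doesn't advance the match position.
Matches: at [1:3] → 'df'; at [5:9] → 'hhsh'.
No capturing groups, so `findall` returns the 2 full match strings.

['df', 'hhsh']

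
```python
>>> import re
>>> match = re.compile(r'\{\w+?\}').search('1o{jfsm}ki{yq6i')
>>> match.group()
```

'{jfsm}'

`search` walks the string left to right and returns the first match it finds.
The match spans [2:8] → '{jfsm}'.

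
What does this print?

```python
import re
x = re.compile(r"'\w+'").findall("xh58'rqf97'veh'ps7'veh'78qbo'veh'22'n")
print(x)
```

["'rqf97'", "'ps7'", "'78qbo'", "'22'"]

Matches: at [4:11] → "'rqf97'"; at [14:19] → "'ps7'"; at [22:29] → "'78qbo'"; at [32:36] → "'22'".
Since nothing is captured, `findall` lists the 4 matched substrings directly.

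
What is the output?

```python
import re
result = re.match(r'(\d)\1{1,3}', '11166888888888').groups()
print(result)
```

`\1` is not a pattern — it's the concrete string captured by group 1, re-applied verbatim.
`re.match` won't scan ahead — the pattern has to work from the very first character.
The match spans [0:3] → '111'.
Captured: group 1 = '1'.

('1',)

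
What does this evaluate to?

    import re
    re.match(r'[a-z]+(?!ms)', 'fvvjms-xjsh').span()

(0, 6)

`match` is anchored at position 0; if the pattern doesn't fit there, it returns None.
The match spans [0:6] → 'fvvjms'.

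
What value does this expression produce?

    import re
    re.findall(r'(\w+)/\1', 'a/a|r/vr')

['a']

The backreference `\1` re-matches whatever the first group consumed, character for character.
`findall` collects group 1 from the one match (1 total).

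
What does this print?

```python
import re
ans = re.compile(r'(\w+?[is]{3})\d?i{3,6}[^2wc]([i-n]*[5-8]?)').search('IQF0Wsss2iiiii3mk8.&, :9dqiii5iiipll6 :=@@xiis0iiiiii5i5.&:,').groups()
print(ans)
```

('IQF0Wsss', 'mk8')

Pattern: one or more of a word character (lazy), then exactly 3 of one of [is] (captured); then optionally a digit, then 3 to 6 of the literal 'i', then any character except [2wc]; then zero or more of a character in [i-n], then optionally a character in [5-8] (captured).
`re.search` scans for the first position where the pattern succeeds.
The match spans [0:18] → 'IQF0Wsss2iiiii3mk8'.
Captured: group 1 = 'IQF0Wsss', group 2 = 'mk8'.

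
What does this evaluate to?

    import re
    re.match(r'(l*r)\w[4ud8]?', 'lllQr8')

The pattern matches zero or more of a literal 'l', then a literal 'r' (captured); then a word character, then optionally one of [4ud8].
`re.match` only tries the pattern at the start of the string.
Here the string doesn't start with a match, so the call returns None.

None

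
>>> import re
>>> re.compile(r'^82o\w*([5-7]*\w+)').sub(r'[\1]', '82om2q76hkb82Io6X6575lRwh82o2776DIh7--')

'[7]--'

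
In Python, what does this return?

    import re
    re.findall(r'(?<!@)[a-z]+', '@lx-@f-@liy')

The negative lookaround is zero-width — it rules out positions where the adjacent text would match, without consuming anything.
Scanning left to right: at [2:3] → 'x'; at [9:11] → 'iy'.
With no groups in the pattern, `findall` gives back each whole match — 2 here.

['x', 'iy']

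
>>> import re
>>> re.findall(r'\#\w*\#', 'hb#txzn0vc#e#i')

Since nothing is captured, `findall` lists the 1 matched substring directly.

['#txzn0vc#']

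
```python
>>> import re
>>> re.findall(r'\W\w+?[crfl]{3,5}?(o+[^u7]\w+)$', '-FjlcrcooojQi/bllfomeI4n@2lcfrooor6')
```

This matches a non-word character, then one or more of a word character (lazy), then 3 to 5 of one of [crfl] (lazy); then one or more of a literal 'o', then any character except [u7], then one or more of a word character (captured); then anchored at the end.
Because there's exactly one group, `findall` drops the full match and keeps group 1 from the one hit.

['ooor6']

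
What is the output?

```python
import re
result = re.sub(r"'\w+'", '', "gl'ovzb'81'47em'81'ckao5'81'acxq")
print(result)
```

gl818181'acxq

Every occurrence is swapped for ''.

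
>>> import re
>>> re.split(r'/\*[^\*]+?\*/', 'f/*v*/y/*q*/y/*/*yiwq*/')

Matches to split on: at [1:6] → '/*v*/'; at [7:12] → '/*q*/'; at [15:23] → '/*yiwq*/'.
Splitting on the pattern gives 4 pieces.

['f', 'y', 'y/*', '']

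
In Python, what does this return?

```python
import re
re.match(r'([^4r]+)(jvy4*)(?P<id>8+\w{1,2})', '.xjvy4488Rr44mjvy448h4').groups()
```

('.x', 'jvy44', '88Rr')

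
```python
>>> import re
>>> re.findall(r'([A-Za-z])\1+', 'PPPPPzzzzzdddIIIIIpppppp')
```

['P', 'z', 'd', 'I', 'p']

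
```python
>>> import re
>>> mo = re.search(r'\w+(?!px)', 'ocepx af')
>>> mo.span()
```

A negative assertion filters positions out without eating any characters.
`re.search` scans for the first position where the pattern succeeds.
The match spans [0:5] → 'ocepx'.

(0, 5)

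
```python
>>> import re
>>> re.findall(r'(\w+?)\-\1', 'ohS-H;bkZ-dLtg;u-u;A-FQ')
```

['u']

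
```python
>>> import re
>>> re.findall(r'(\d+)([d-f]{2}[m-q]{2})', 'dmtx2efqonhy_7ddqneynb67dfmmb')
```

The pattern matches one or more of a digit (captured); then exactly 2 of a character in [d-f], then exactly 2 of a character in [m-q] (captured).
Scanning left to right: at [4:9] match '2efqo', groups = ('2', 'efqo'); at [13:18] match '7ddqn', groups = ('7', 'ddqn'); at [22:28] match '67dfmm', groups = ('67', 'dfmm').
With 2 capturing groups, `findall` returns a 2-tuple per match.

[('2', 'efqo'), ('7', 'ddqn'), ('67', 'dfmm')]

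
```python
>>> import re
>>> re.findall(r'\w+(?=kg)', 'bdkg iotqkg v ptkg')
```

The lookaround is zero-width — it requires the adjacent text to match without consuming it, so the asserted text isn't part of the match.
Matches: at [0:2] → 'bd'; at [5:9] → 'iotq'; at [14:16] → 'pt'.
`findall` yields the raw match text (3 of them) because the pattern has no groups.

['bd', 'iotq', 'pt']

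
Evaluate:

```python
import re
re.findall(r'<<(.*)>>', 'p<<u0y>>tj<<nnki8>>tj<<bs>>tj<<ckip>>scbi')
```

['u0y>>tj<<nnki8>>tj<<bs>>tj<<ckip']

`findall` collects group 1 from the one match (1 total).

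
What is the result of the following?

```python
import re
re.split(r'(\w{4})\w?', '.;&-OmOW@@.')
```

The pattern matches exactly 4 of a word character (captured); then optionally a word character.
Matches to split on: at [4:8] → 'OmOW'.
The group in the pattern means `split` returns the separators' captures alongside the pieces.

['.;&-', 'OmOW', '@@.']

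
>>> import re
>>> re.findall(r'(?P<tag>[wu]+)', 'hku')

Pattern: one or more of one of [wu] (captured as 'tag').
One capturing group, so `findall` returns just the captured substring from the one match — 1 in all.

['u']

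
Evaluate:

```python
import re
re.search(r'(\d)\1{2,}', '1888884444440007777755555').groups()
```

The match spans [1:6] → '88888'.
Captured: group 1 = '8'.

('8',)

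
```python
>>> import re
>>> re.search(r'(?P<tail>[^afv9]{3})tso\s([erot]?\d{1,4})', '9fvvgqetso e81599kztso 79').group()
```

The match spans [4:16] → 'gqetso e8159'.

'gqetso e8159'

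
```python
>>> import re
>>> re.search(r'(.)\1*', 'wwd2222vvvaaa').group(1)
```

'w'

`\1` has to match the exact text group 1 already captured.
Unlike `match`, `search` isn't anchored — it looks for the pattern anywhere in the string.
The match spans [0:2] → 'ww'.
Captured: group 1 = 'w'.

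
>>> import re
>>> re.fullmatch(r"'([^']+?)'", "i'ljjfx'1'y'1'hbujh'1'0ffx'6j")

`fullmatch` succeeds only if the pattern covers the string from start to end.
Here the string isn't matched end-to-end, so the call returns None.

None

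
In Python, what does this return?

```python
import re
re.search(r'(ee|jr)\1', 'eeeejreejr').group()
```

`\1` has to match the exact text group 1 already captured.
Unlike `match`, `search` isn't anchored — it looks for the pattern anywhere in the string.
The match spans [0:4] → 'eeee'.
Captured: group 1 = 'ee'.

'eeee'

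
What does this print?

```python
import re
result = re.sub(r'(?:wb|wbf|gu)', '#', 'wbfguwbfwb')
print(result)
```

`|` is ordered: at each position the engine commits to the first alternative that works.
Matches: at [0:2] → 'wb'; at [3:5] → 'gu'; at [5:7] → 'wb'; at [8:10] → 'wb'.
Every occurrence is swapped for '#'.

#f##f#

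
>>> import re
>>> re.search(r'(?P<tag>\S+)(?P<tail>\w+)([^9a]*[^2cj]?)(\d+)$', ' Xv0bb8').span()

This matches one or more of a non-whitespace character (captured as 'tag'); then one or more of a word character (captured as 'tail'); then zero or more of any character except [9a], then optionally any character except [2cj] (captured); then one or more of a digit (captured); then anchored at the end.
Unlike `match`, `search` isn't anchored — it looks for the pattern anywhere in the string.
The match spans [1:7] → 'Xv0bb8'.
Captured: group 1 = 'Xv0b', group 2 = 'b', group 3 = '', group 4 = '8'.

(1, 7)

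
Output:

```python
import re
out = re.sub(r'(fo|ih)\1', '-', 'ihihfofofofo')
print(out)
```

After group 1 captures some text, `\1` only succeeds where that same text appears again.
Matches: at [0:4] → 'ihih'; at [4:8] → 'fofo'; at [8:12] → 'fofo'.
Each match is replaced by '-'.

---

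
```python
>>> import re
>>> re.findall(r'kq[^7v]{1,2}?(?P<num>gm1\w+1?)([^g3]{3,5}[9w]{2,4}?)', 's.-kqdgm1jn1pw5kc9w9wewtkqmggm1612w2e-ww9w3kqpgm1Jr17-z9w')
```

[('gm1jn1pw5kc9w9wewtkqmggm1612w2e', '-ww9w'), ('gm1Jr1', '7-z9w')]

This matches the literal 'kq', then 1 to 2 of any character except [7v] (lazy); then the literal 'gm1', then one or more of a word character, then optionally a literal '1' (captured as 'num'); then 3 to 5 of any character except [g3], then 2 to 4 of one of [9w] (lazy) (captured).
With 2 capturing groups, `findall` returns a 2-tuple per match.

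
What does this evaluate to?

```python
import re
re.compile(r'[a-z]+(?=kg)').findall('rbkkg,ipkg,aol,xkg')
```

['rbk', 'ip', 'x']

The positive lookaround only admits positions where the adjacent text matches; those characters stay outside the span.
Matches: at [0:3] → 'rbk'; at [6:8] → 'ip'; at [15:16] → 'x'.
Since nothing is captured, `findall` lists the 3 matched substrings directly.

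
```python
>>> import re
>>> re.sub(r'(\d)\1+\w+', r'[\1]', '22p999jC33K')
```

'[2]'

`\1` has to match the exact text group 1 already captured.
`\1` in the replacement pulls in group 1's text for each match.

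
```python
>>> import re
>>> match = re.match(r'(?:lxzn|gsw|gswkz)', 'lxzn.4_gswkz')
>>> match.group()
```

`re.match` only tries the pattern at the start of the string.
The match spans [0:4] → 'lxzn'.

'lxzn'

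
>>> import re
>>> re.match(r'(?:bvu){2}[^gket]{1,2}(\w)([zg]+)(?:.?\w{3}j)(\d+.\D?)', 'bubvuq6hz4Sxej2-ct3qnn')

`re.match` only tries the pattern at the start of the string.
Here position 0 doesn't satisfy it, so the call returns None.

None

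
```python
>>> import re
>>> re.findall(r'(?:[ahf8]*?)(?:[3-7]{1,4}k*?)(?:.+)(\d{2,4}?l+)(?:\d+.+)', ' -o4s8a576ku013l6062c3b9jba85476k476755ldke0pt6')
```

['13l']

Pattern: zero or more of one of [ahf8] (lazy) (non-capturing group); then 1 to 4 of a character in [3-7], then zero or more of the literal 'k' (lazy) (non-capturing group); then one or more of any character (non-capturing group); then 2 to 4 of a digit (lazy), then one or more of the literal 'l' (captured); then one or more of a digit, then one or more of any character (non-capturing group).
One capturing group, so `findall` returns just the captured substring from the one match — 1 in all.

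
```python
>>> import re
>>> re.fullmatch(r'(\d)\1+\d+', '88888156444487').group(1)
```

`\1` has to match the exact text group 1 already captured.
`re.fullmatch` is like wrapping the pattern in `^…$` (in single-line mode).
The match spans [0:14] → '88888156444487'.
Captured: group 1 = '8'.

'8'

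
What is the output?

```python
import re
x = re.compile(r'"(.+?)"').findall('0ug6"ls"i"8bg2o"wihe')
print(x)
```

['ls', '8bg2o']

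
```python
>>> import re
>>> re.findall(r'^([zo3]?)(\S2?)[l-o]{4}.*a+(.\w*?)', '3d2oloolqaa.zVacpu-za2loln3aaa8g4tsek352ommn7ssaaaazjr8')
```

[('3', 'd2', 'z')]

This matches anchored at the start of the string; then optionally one of [zo3] (captured); then a non-whitespace character, then optionally a literal '2' (captured); then exactly 4 of a character in [l-o], then zero or more of any character, then one or more of the literal 'a'; then any character, then zero or more of a word character (lazy) (captured).
The `?` after the quantifier makes it lazy — it takes as little as possible before letting the rest of the pattern try.
Matches: at [0:52] match '3d2oloolqaa.zVacpu-za2loln3aaa8g4tsek352ommn7ssaaaaz', groups = ('3', 'd2', 'z').
3 groups means the one result is a tuple of 3 captured strings — 1 here.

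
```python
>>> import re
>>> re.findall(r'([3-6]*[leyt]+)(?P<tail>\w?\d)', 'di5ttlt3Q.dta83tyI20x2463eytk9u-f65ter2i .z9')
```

[('5ttlt', '3'), ('t', 'a8'), ('3ty', 'I2'), ('463eyt', 'k9'), ('65te', 'r2')]

Pattern: zero or more of a character in [3-6], then one or more of one of [leyt] (captured); then optionally a word character, then a digit (captured as 'tail').
Scanning left to right: at [2:8] match '5ttlt3', groups = ('5ttlt', '3'); at [11:14] match 'ta8', groups = ('t', 'a8'); at [14:19] match '3tyI2', groups = ('3ty', 'I2'); at [22:30] match '463eytk9', groups = ('463eyt', 'k9'); at [33:39] match '65ter2', groups = ('65te', 'r2').
2 groups means each result is a tuple of 2 captured strings — 5 here.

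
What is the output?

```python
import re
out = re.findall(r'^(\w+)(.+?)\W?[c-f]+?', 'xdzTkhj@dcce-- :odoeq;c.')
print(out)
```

[('xdzTkhj', '@')]

This matches anchored at the start of the string; then one or more of a word character (captured); then one or more of any character (lazy) (captured); then optionally a non-word character, then one or more of a character in [c-f] (lazy).
With 2 capturing groups, `findall` returns a 2-tuple per match.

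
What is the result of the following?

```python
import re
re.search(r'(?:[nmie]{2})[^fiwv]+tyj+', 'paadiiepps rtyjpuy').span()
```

The pattern matches exactly 2 of one of [nmie] (non-capturing group); then one or more of any character except [fiwv], then the literal 'ty', then one or more of the literal 'j'.
`search` walks the string left to right and returns the first match it finds.
The match spans [4:15] → 'iiepps rtyj'.

(4, 15)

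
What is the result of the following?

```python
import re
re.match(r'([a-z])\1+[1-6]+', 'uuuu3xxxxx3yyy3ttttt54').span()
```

`re.match` won't scan ahead — the pattern has to work from the very first character.
The match spans [0:5] → 'uuuu3'.

(0, 5)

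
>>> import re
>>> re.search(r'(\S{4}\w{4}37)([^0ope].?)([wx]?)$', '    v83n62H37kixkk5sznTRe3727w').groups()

('k5sznTRe37', '27', 'w')

This matches exactly 4 of a non-whitespace character, then exactly 4 of a word character, then the literal '37' (captured); then any character except [0ope], then optionally any character (captured); then optionally one of [wx] (captured); then anchored at the end.
`re.search` scans for the first position where the pattern succeeds.
The match spans [17:30] → 'k5sznTRe3727w'.
Captured: group 1 = 'k5sznTRe37', group 2 = '27', group 3 = 'w'.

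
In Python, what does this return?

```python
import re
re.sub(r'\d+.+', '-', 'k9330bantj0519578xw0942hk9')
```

This matches one or more of a digit; then one or more of any character.
Matches: at [1:26] → '9330bantj0519578xw0942hk9'.
`sub` substitutes '-' at each match site.

'k-'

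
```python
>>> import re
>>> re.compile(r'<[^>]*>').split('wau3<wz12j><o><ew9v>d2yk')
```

['wau3', '', '', 'd2yk']

Each match becomes a cut point; 4 segments remain.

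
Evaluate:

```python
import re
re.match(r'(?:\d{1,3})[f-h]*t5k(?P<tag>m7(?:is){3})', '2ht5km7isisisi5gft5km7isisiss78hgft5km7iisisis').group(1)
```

'm7isisis'

This matches 1 to 3 of a digit (non-capturing group); then zero or more of a character in [f-h], then the literal 't5k'; then the literal 'm7', then the literal 'is' repeated 3 times (captured as 'tag').
`re.match` only tries the pattern at the start of the string.
The match spans [0:13] → '2ht5km7isisis'.
Captured: group 1 = 'm7isisis'.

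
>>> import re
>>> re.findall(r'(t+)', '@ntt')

['tt']

Because there's exactly one group, `findall` drops the full match and keeps group 1 from the one hit.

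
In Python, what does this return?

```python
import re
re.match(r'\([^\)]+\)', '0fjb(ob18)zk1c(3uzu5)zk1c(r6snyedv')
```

None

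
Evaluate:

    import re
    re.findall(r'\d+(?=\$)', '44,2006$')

Because the assertion is zero-width, the text it checks is not consumed and won't appear in the result.
Since nothing is captured, `findall` lists the 1 matched substring directly.

['2006']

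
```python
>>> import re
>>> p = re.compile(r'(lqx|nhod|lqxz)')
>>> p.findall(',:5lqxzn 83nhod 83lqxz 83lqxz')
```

The regex engine tests alternatives in the order written; an earlier branch that matches wins even if a later one would match more.
Scanning left to right: at [3:6] match 'lqx', group 1 = 'lqx'; at [11:15] match 'nhod', group 1 = 'nhod'; at [18:21] match 'lqx', group 1 = 'lqx'; at [25:28] match 'lqx', group 1 = 'lqx'.
With a single group, `findall` returns only what that group captured — 4 items.

['lqx', 'nhod', 'lqx', 'lqx']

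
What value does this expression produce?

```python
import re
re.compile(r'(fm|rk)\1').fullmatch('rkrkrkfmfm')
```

None

For `fullmatch`, every character of the input must be accounted for by the pattern.
Here the pattern can't cover the whole string, so the call returns None.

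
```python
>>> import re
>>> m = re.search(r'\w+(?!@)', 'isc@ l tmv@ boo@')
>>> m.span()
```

`(?!…)`/`(?<!…)` only lets a position through if the neighbouring text does NOT match; no characters are consumed.
`re.search` tries every starting position until one works.
The match spans [0:2] → 'is'.

(0, 2)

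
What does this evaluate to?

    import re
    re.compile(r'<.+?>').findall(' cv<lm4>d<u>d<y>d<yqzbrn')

Lazy quantifiers expand one character at a time until the remainder of the pattern can match.
No capturing groups, so `findall` returns the 3 full match strings.

['<lm4>', '<u>', '<y>']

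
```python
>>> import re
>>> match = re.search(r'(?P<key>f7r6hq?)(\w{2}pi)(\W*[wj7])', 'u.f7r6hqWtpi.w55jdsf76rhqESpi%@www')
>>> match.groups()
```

('f7r6hq', 'Wtpi', '.w')

This matches the literal 'f7r', then the literal '6h', then optionally a literal 'q' (captured as 'key'); then exactly 2 of a word character, then the literal 'pi' (captured); then zero or more of a non-word character, then one of [wj7] (captured).
`re.search` scans for the first position where the pattern succeeds.
The match spans [2:14] → 'f7r6hqWtpi.w'.
Captured: group 1 = 'f7r6hq', group 2 = 'Wtpi', group 3 = '.w'.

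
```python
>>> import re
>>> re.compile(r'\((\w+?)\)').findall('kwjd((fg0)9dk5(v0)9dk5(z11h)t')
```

['fg0', 'v0', 'z11h']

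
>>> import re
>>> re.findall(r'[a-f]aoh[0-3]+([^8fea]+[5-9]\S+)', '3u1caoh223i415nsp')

['i415nsp']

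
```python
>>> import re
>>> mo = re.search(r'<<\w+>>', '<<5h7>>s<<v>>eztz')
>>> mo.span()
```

The match spans [0:7] → '<<5h7>>'.

(0, 7)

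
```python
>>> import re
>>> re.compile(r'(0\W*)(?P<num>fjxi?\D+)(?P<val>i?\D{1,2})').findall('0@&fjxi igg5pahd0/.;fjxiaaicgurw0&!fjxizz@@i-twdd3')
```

[('0@&', 'fjxi ig', 'g'), ('0/.;', 'fjxiaaicgur', 'w'), ('0&!', 'fjxizz@@i-twd', 'd')]

This matches the literal '0', then zero or more of a non-word character (captured); then the literal 'fjx', then optionally a literal 'i', then one or more of a non-digit (captured as 'num'); then optionally the literal 'i', then 1 to 2 of a non-digit (captured as 'val').
With 3 capturing groups, `findall` returns a 3-tuple per match.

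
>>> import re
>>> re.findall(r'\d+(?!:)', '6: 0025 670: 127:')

Because the assertion is negative and zero-width, positions next to the forbidden text are skipped.
Since nothing is captured, `findall` lists the 3 matched substrings directly.

['0025', '67', '12']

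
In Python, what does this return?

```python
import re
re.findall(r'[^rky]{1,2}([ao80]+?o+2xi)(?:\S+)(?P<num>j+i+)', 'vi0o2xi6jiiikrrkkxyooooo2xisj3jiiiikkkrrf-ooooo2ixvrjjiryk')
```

[('0o2xi', 'ji')]

Multiple groups make `findall` return tuples — one 2-tuple for the one match.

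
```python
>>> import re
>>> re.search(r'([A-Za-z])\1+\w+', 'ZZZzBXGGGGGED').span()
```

A backreference is literal: `\1` must see the identical characters the first group matched.
`re.search` tries every starting position until one works.
The match spans [0:13] → 'ZZZzBXGGGGGED'.
Captured: group 1 = 'Z'.

(0, 13)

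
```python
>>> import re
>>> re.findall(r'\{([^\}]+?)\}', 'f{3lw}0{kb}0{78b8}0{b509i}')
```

One capturing group, so `findall` returns just the captured substring from each match — 4 in all.

['3lw', 'kb', '78b8', 'b509i']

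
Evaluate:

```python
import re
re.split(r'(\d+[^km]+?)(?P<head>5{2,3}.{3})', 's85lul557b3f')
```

Pattern: one or more of a digit, then one or more of any character except [km] (lazy) (captured); then 2 to 3 of the literal '5', then exactly 3 of any character (captured as 'head').
Matches to split on: at [1:11] → '85lul557b3'.
`re.split` interleaves the captured-group text with the surrounding fragments.

['s', '85lul', '557b3', 'f']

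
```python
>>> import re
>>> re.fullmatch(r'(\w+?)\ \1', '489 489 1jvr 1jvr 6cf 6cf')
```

None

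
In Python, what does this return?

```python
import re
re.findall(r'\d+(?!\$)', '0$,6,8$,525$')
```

['6', '52']

The negative lookaround is zero-width — it rules out positions where the adjacent text would match, without consuming anything.
Matches: at [3:4] → '6'; at [8:10] → '52'.
Since nothing is captured, `findall` lists the 2 matched substrings directly.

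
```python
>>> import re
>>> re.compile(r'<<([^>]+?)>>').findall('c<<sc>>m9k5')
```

['sc']

Walking the string: at [1:7] match '<<sc>>', group 1 = 'sc'.
`findall` collects group 1 from the one match (1 total).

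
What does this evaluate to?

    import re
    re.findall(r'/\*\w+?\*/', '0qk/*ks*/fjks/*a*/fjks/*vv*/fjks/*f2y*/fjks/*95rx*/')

Matches: at [3:9] → '/*ks*/'; at [13:18] → '/*a*/'; at [22:28] → '/*vv*/'; at [32:39] → '/*f2y*/'; at [43:51] → '/*95rx*/'.
Since nothing is captured, `findall` lists the 5 matched substrings directly.

['/*ks*/', '/*a*/', '/*vv*/', '/*f2y*/', '/*95rx*/']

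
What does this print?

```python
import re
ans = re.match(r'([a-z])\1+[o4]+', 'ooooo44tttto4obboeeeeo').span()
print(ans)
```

With `match`, the pattern is implicitly anchored at the beginning.
The match spans [0:7] → 'ooooo44'.

(0, 7)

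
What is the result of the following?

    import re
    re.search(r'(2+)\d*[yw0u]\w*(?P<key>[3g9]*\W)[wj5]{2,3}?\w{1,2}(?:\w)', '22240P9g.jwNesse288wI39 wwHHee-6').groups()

('222', '.')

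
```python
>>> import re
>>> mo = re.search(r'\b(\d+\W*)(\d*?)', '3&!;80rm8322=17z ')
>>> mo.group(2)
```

''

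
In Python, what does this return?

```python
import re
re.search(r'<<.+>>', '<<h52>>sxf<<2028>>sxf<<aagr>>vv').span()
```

(0, 29)

`search` walks the string left to right and returns the first match it finds.
The match spans [0:29] → '<<h52>>sxf<<2028>>sxf<<aagr>>'.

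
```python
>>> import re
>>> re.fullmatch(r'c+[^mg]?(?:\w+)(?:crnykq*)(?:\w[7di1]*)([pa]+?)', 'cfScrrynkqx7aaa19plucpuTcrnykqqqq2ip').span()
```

(0, 36)

Pattern: one or more of the literal 'c', then optionally any character except [mg]; then one or more of a word character (non-capturing group); then the literal 'cr', then the literal 'nyk', then zero or more of a literal 'q' (non-capturing group); then a word character, then zero or more of one of [7di1] (non-capturing group); then one or more of one of [pa] (lazy) (captured).
`re.fullmatch` is like wrapping the pattern in `^…$` (in single-line mode).
The match spans [0:36] → 'cfScrrynkqx7aaa19plucpuTcrnykqqqq2ip'.
Captured: group 1 = 'p'.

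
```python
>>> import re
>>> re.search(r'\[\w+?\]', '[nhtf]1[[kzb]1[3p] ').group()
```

'[nhtf]'

`re.search` tries every starting position until one works.
The match spans [0:6] → '[nhtf]'.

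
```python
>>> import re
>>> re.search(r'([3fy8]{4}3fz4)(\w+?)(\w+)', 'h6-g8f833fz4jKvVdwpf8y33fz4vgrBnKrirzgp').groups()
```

('8f833fz4', 'j', 'KvVdwpf8y33fz4vgrBnKrirzgp')

Pattern: exactly 4 of one of [3fy8], then the literal '3f', then the literal 'z4' (captured); then one or more of a word character (lazy) (captured); then one or more of a word character (captured).
A non-greedy quantifier consumes as few characters as it can — just enough that the remainder of the pattern still matches from where it stops; whatever follows it matches normally.
`re.search` scans for the first position where the pattern succeeds.
The match spans [4:39] → '8f833fz4jKvVdwpf8y33fz4vgrBnKrirzgp'.
Captured: group 1 = '8f833fz4', group 2 = 'j', group 3 = 'KvVdwpf8y33fz4vgrBnKrirzgp'.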